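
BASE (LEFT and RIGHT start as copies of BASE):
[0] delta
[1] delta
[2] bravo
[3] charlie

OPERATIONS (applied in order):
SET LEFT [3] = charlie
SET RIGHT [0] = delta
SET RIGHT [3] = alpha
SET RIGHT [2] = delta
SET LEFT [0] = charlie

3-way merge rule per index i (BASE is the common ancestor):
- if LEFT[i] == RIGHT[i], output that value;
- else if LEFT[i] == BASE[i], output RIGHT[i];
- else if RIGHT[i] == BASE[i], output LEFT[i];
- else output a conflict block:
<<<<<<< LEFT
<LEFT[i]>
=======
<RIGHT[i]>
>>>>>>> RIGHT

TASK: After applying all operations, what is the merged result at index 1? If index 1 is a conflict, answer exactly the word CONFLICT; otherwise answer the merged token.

Final LEFT:  [charlie, delta, bravo, charlie]
Final RIGHT: [delta, delta, delta, alpha]
i=0: L=charlie, R=delta=BASE -> take LEFT -> charlie
i=1: L=delta R=delta -> agree -> delta
i=2: L=bravo=BASE, R=delta -> take RIGHT -> delta
i=3: L=charlie=BASE, R=alpha -> take RIGHT -> alpha
Index 1 -> delta

Answer: delta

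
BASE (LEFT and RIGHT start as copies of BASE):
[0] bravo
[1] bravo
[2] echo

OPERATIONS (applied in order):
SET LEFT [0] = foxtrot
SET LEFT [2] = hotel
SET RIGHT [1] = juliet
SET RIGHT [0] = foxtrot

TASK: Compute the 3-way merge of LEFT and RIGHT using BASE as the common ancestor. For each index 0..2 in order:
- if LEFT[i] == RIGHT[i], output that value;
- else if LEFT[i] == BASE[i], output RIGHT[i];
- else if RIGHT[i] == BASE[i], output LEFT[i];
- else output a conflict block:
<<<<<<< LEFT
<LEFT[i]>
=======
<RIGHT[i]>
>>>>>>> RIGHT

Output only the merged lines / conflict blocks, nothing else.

Final LEFT:  [foxtrot, bravo, hotel]
Final RIGHT: [foxtrot, juliet, echo]
i=0: L=foxtrot R=foxtrot -> agree -> foxtrot
i=1: L=bravo=BASE, R=juliet -> take RIGHT -> juliet
i=2: L=hotel, R=echo=BASE -> take LEFT -> hotel

Answer: foxtrot
juliet
hotel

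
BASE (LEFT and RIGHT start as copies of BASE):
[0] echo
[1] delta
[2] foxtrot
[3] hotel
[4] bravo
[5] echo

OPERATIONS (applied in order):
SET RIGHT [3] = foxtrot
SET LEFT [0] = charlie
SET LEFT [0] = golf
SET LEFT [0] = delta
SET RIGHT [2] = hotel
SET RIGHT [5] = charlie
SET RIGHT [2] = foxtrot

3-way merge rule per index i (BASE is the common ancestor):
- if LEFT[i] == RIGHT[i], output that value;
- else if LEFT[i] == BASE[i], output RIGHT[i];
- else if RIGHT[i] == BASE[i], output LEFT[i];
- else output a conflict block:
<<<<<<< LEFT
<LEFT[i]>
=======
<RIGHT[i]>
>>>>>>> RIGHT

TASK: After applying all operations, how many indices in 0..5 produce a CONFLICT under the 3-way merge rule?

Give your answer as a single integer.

Answer: 0

Derivation:
Final LEFT:  [delta, delta, foxtrot, hotel, bravo, echo]
Final RIGHT: [echo, delta, foxtrot, foxtrot, bravo, charlie]
i=0: L=delta, R=echo=BASE -> take LEFT -> delta
i=1: L=delta R=delta -> agree -> delta
i=2: L=foxtrot R=foxtrot -> agree -> foxtrot
i=3: L=hotel=BASE, R=foxtrot -> take RIGHT -> foxtrot
i=4: L=bravo R=bravo -> agree -> bravo
i=5: L=echo=BASE, R=charlie -> take RIGHT -> charlie
Conflict count: 0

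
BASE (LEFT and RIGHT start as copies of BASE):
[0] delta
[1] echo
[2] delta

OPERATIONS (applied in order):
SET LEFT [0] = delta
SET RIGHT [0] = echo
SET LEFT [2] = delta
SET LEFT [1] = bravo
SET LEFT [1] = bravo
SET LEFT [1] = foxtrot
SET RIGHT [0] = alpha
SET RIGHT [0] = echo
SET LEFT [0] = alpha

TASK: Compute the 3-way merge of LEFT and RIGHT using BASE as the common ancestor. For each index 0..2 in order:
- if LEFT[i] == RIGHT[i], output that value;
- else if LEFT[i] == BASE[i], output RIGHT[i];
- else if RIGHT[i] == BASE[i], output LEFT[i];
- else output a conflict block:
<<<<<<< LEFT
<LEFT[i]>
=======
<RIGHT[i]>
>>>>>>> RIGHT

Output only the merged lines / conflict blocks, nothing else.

Final LEFT:  [alpha, foxtrot, delta]
Final RIGHT: [echo, echo, delta]
i=0: BASE=delta L=alpha R=echo all differ -> CONFLICT
i=1: L=foxtrot, R=echo=BASE -> take LEFT -> foxtrot
i=2: L=delta R=delta -> agree -> delta

Answer: <<<<<<< LEFT
alpha
=======
echo
>>>>>>> RIGHT
foxtrot
delta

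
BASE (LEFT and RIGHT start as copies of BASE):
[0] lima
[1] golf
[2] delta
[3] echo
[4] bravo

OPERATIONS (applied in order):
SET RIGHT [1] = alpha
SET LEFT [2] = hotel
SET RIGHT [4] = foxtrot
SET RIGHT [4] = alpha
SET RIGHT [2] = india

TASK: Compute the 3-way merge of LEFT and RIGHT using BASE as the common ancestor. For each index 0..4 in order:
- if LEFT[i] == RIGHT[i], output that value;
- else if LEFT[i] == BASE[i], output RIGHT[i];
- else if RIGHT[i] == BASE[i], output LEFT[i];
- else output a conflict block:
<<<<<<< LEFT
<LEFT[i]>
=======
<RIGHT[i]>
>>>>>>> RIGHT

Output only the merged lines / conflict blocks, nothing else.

Final LEFT:  [lima, golf, hotel, echo, bravo]
Final RIGHT: [lima, alpha, india, echo, alpha]
i=0: L=lima R=lima -> agree -> lima
i=1: L=golf=BASE, R=alpha -> take RIGHT -> alpha
i=2: BASE=delta L=hotel R=india all differ -> CONFLICT
i=3: L=echo R=echo -> agree -> echo
i=4: L=bravo=BASE, R=alpha -> take RIGHT -> alpha

Answer: lima
alpha
<<<<<<< LEFT
hotel
=======
india
>>>>>>> RIGHT
echo
alpha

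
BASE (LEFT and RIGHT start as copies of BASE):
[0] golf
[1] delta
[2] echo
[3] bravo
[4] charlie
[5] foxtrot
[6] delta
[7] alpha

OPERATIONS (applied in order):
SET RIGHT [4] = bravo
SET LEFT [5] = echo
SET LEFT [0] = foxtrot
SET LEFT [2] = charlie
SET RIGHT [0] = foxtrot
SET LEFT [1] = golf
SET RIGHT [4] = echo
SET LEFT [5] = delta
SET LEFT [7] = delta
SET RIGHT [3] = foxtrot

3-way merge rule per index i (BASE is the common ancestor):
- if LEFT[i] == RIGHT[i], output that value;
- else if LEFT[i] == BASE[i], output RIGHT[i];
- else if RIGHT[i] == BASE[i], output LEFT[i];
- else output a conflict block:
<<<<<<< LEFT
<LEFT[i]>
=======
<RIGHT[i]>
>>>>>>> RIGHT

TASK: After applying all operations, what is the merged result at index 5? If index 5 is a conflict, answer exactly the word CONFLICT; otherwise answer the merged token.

Answer: delta

Derivation:
Final LEFT:  [foxtrot, golf, charlie, bravo, charlie, delta, delta, delta]
Final RIGHT: [foxtrot, delta, echo, foxtrot, echo, foxtrot, delta, alpha]
i=0: L=foxtrot R=foxtrot -> agree -> foxtrot
i=1: L=golf, R=delta=BASE -> take LEFT -> golf
i=2: L=charlie, R=echo=BASE -> take LEFT -> charlie
i=3: L=bravo=BASE, R=foxtrot -> take RIGHT -> foxtrot
i=4: L=charlie=BASE, R=echo -> take RIGHT -> echo
i=5: L=delta, R=foxtrot=BASE -> take LEFT -> delta
i=6: L=delta R=delta -> agree -> delta
i=7: L=delta, R=alpha=BASE -> take LEFT -> delta
Index 5 -> delta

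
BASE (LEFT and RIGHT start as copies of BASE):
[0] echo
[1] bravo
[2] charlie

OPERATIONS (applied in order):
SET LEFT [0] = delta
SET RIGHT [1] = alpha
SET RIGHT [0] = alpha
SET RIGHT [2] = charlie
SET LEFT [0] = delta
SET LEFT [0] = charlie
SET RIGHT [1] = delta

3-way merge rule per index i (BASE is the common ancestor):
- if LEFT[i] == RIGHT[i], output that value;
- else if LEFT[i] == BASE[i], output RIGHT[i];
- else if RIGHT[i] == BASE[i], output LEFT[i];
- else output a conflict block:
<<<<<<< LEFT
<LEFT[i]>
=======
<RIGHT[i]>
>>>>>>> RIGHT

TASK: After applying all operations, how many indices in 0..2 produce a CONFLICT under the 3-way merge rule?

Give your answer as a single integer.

Answer: 1

Derivation:
Final LEFT:  [charlie, bravo, charlie]
Final RIGHT: [alpha, delta, charlie]
i=0: BASE=echo L=charlie R=alpha all differ -> CONFLICT
i=1: L=bravo=BASE, R=delta -> take RIGHT -> delta
i=2: L=charlie R=charlie -> agree -> charlie
Conflict count: 1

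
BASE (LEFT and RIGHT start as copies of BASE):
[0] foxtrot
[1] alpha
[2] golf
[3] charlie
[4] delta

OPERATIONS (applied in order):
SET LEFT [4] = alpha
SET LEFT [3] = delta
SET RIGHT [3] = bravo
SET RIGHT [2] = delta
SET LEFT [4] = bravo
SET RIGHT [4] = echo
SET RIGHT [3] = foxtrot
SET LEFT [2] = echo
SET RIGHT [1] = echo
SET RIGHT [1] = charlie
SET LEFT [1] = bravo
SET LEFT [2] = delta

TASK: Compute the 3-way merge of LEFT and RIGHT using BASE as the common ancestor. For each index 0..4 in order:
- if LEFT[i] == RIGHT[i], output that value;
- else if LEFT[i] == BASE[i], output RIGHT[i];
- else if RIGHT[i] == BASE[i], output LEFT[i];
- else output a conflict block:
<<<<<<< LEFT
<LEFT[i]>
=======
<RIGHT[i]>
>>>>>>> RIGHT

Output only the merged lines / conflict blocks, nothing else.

Answer: foxtrot
<<<<<<< LEFT
bravo
=======
charlie
>>>>>>> RIGHT
delta
<<<<<<< LEFT
delta
=======
foxtrot
>>>>>>> RIGHT
<<<<<<< LEFT
bravo
=======
echo
>>>>>>> RIGHT

Derivation:
Final LEFT:  [foxtrot, bravo, delta, delta, bravo]
Final RIGHT: [foxtrot, charlie, delta, foxtrot, echo]
i=0: L=foxtrot R=foxtrot -> agree -> foxtrot
i=1: BASE=alpha L=bravo R=charlie all differ -> CONFLICT
i=2: L=delta R=delta -> agree -> delta
i=3: BASE=charlie L=delta R=foxtrot all differ -> CONFLICT
i=4: BASE=delta L=bravo R=echo all differ -> CONFLICT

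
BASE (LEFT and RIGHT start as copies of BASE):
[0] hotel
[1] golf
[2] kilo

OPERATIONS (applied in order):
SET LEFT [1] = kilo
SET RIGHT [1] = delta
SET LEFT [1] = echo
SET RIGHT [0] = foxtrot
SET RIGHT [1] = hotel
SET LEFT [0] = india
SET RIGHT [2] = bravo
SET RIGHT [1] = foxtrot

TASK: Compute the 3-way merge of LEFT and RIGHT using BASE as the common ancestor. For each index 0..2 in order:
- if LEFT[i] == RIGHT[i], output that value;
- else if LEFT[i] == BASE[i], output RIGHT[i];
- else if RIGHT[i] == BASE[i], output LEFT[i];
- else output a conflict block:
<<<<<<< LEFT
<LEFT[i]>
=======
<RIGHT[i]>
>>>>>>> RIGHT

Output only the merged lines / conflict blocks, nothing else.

Answer: <<<<<<< LEFT
india
=======
foxtrot
>>>>>>> RIGHT
<<<<<<< LEFT
echo
=======
foxtrot
>>>>>>> RIGHT
bravo

Derivation:
Final LEFT:  [india, echo, kilo]
Final RIGHT: [foxtrot, foxtrot, bravo]
i=0: BASE=hotel L=india R=foxtrot all differ -> CONFLICT
i=1: BASE=golf L=echo R=foxtrot all differ -> CONFLICT
i=2: L=kilo=BASE, R=bravo -> take RIGHT -> bravo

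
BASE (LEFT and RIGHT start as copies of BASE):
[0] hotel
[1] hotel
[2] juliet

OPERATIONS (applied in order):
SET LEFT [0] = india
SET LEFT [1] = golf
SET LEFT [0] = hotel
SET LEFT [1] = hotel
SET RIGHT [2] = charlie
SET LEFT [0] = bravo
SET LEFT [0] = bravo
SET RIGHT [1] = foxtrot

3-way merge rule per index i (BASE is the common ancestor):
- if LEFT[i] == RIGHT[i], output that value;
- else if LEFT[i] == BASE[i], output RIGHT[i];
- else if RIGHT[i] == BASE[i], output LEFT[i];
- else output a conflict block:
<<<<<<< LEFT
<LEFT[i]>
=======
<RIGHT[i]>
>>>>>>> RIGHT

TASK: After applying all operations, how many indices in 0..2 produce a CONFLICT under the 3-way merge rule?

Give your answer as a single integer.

Final LEFT:  [bravo, hotel, juliet]
Final RIGHT: [hotel, foxtrot, charlie]
i=0: L=bravo, R=hotel=BASE -> take LEFT -> bravo
i=1: L=hotel=BASE, R=foxtrot -> take RIGHT -> foxtrot
i=2: L=juliet=BASE, R=charlie -> take RIGHT -> charlie
Conflict count: 0

Answer: 0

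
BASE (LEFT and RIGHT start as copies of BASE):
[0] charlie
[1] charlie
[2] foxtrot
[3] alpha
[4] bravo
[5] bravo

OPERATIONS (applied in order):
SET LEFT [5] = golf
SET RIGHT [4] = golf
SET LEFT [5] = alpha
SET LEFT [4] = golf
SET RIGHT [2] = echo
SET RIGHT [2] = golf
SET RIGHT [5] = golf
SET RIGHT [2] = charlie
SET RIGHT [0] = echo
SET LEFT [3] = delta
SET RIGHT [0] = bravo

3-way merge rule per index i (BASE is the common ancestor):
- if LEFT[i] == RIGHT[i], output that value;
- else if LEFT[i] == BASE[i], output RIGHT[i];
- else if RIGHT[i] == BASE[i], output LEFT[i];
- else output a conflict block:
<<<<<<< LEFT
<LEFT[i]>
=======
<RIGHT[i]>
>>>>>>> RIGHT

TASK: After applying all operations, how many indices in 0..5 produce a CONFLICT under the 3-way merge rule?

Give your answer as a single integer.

Answer: 1

Derivation:
Final LEFT:  [charlie, charlie, foxtrot, delta, golf, alpha]
Final RIGHT: [bravo, charlie, charlie, alpha, golf, golf]
i=0: L=charlie=BASE, R=bravo -> take RIGHT -> bravo
i=1: L=charlie R=charlie -> agree -> charlie
i=2: L=foxtrot=BASE, R=charlie -> take RIGHT -> charlie
i=3: L=delta, R=alpha=BASE -> take LEFT -> delta
i=4: L=golf R=golf -> agree -> golf
i=5: BASE=bravo L=alpha R=golf all differ -> CONFLICT
Conflict count: 1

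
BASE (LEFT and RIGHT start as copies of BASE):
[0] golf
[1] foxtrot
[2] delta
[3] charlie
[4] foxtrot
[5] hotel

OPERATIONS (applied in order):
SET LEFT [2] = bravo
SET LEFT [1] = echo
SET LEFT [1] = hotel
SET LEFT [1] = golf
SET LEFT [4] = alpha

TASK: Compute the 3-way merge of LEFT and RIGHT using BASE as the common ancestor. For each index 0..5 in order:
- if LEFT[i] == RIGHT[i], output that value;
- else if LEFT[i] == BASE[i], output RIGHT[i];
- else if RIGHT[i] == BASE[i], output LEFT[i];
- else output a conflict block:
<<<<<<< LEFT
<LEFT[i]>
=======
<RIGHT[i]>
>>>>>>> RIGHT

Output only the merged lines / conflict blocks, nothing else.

Final LEFT:  [golf, golf, bravo, charlie, alpha, hotel]
Final RIGHT: [golf, foxtrot, delta, charlie, foxtrot, hotel]
i=0: L=golf R=golf -> agree -> golf
i=1: L=golf, R=foxtrot=BASE -> take LEFT -> golf
i=2: L=bravo, R=delta=BASE -> take LEFT -> bravo
i=3: L=charlie R=charlie -> agree -> charlie
i=4: L=alpha, R=foxtrot=BASE -> take LEFT -> alpha
i=5: L=hotel R=hotel -> agree -> hotel

Answer: golf
golf
bravo
charlie
alpha
hotel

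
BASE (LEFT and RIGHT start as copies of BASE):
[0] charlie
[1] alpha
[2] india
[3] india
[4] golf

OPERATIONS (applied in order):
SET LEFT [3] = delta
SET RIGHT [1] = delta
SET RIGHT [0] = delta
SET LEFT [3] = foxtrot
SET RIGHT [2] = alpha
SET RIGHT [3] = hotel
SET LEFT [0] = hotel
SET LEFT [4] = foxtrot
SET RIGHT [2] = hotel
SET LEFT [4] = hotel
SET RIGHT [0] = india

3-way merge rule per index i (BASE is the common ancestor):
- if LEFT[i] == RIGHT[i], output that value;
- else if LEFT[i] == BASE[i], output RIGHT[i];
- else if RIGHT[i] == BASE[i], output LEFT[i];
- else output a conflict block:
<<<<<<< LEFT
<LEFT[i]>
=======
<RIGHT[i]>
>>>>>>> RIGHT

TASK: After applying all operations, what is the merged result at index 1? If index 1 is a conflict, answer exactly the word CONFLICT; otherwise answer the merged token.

Final LEFT:  [hotel, alpha, india, foxtrot, hotel]
Final RIGHT: [india, delta, hotel, hotel, golf]
i=0: BASE=charlie L=hotel R=india all differ -> CONFLICT
i=1: L=alpha=BASE, R=delta -> take RIGHT -> delta
i=2: L=india=BASE, R=hotel -> take RIGHT -> hotel
i=3: BASE=india L=foxtrot R=hotel all differ -> CONFLICT
i=4: L=hotel, R=golf=BASE -> take LEFT -> hotel
Index 1 -> delta

Answer: delta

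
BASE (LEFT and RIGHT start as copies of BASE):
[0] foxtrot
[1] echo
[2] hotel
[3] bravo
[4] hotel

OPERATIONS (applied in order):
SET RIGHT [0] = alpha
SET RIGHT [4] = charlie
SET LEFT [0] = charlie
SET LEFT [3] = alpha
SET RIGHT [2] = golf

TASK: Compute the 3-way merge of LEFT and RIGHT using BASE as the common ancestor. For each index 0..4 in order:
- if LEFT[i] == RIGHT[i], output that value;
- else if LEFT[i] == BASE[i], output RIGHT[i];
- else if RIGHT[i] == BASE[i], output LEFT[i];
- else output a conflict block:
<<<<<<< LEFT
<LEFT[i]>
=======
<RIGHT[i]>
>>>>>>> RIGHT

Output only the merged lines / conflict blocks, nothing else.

Answer: <<<<<<< LEFT
charlie
=======
alpha
>>>>>>> RIGHT
echo
golf
alpha
charlie

Derivation:
Final LEFT:  [charlie, echo, hotel, alpha, hotel]
Final RIGHT: [alpha, echo, golf, bravo, charlie]
i=0: BASE=foxtrot L=charlie R=alpha all differ -> CONFLICT
i=1: L=echo R=echo -> agree -> echo
i=2: L=hotel=BASE, R=golf -> take RIGHT -> golf
i=3: L=alpha, R=bravo=BASE -> take LEFT -> alpha
i=4: L=hotel=BASE, R=charlie -> take RIGHT -> charlie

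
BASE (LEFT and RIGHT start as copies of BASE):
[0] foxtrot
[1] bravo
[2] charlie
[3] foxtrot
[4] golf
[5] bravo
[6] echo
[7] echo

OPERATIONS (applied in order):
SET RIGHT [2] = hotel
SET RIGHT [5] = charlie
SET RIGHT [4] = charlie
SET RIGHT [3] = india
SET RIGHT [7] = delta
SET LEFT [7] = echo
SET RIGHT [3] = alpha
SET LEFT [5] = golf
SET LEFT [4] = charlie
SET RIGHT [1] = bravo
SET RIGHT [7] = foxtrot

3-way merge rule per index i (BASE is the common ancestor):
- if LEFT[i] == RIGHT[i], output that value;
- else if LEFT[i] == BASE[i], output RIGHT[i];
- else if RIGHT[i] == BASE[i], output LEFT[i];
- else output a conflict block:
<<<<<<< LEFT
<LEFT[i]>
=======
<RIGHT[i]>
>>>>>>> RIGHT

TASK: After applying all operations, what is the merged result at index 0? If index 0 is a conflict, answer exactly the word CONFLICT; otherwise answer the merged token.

Answer: foxtrot

Derivation:
Final LEFT:  [foxtrot, bravo, charlie, foxtrot, charlie, golf, echo, echo]
Final RIGHT: [foxtrot, bravo, hotel, alpha, charlie, charlie, echo, foxtrot]
i=0: L=foxtrot R=foxtrot -> agree -> foxtrot
i=1: L=bravo R=bravo -> agree -> bravo
i=2: L=charlie=BASE, R=hotel -> take RIGHT -> hotel
i=3: L=foxtrot=BASE, R=alpha -> take RIGHT -> alpha
i=4: L=charlie R=charlie -> agree -> charlie
i=5: BASE=bravo L=golf R=charlie all differ -> CONFLICT
i=6: L=echo R=echo -> agree -> echo
i=7: L=echo=BASE, R=foxtrot -> take RIGHT -> foxtrot
Index 0 -> foxtrot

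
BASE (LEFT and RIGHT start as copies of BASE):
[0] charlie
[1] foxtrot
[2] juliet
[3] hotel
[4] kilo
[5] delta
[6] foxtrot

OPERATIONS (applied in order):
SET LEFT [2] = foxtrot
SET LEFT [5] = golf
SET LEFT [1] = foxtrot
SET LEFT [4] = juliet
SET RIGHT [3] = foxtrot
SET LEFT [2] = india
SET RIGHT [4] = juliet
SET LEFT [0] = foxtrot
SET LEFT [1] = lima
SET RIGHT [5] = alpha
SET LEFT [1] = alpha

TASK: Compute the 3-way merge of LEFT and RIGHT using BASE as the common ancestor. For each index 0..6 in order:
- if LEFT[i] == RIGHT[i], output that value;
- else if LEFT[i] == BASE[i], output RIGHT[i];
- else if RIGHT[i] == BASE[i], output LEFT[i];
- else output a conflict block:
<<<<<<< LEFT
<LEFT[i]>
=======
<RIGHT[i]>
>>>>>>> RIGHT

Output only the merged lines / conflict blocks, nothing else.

Answer: foxtrot
alpha
india
foxtrot
juliet
<<<<<<< LEFT
golf
=======
alpha
>>>>>>> RIGHT
foxtrot

Derivation:
Final LEFT:  [foxtrot, alpha, india, hotel, juliet, golf, foxtrot]
Final RIGHT: [charlie, foxtrot, juliet, foxtrot, juliet, alpha, foxtrot]
i=0: L=foxtrot, R=charlie=BASE -> take LEFT -> foxtrot
i=1: L=alpha, R=foxtrot=BASE -> take LEFT -> alpha
i=2: L=india, R=juliet=BASE -> take LEFT -> india
i=3: L=hotel=BASE, R=foxtrot -> take RIGHT -> foxtrot
i=4: L=juliet R=juliet -> agree -> juliet
i=5: BASE=delta L=golf R=alpha all differ -> CONFLICT
i=6: L=foxtrot R=foxtrot -> agree -> foxtrot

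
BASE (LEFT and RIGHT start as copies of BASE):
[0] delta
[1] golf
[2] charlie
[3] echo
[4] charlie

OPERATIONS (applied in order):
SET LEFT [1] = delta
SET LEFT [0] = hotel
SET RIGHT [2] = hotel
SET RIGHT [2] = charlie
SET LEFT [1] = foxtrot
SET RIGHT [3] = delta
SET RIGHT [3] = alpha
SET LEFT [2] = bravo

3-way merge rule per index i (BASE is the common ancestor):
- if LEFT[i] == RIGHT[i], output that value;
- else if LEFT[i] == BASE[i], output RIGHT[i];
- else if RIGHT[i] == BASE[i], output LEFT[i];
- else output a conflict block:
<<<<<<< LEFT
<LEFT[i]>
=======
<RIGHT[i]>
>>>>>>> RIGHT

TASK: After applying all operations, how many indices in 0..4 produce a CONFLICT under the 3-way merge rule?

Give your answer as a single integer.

Final LEFT:  [hotel, foxtrot, bravo, echo, charlie]
Final RIGHT: [delta, golf, charlie, alpha, charlie]
i=0: L=hotel, R=delta=BASE -> take LEFT -> hotel
i=1: L=foxtrot, R=golf=BASE -> take LEFT -> foxtrot
i=2: L=bravo, R=charlie=BASE -> take LEFT -> bravo
i=3: L=echo=BASE, R=alpha -> take RIGHT -> alpha
i=4: L=charlie R=charlie -> agree -> charlie
Conflict count: 0

Answer: 0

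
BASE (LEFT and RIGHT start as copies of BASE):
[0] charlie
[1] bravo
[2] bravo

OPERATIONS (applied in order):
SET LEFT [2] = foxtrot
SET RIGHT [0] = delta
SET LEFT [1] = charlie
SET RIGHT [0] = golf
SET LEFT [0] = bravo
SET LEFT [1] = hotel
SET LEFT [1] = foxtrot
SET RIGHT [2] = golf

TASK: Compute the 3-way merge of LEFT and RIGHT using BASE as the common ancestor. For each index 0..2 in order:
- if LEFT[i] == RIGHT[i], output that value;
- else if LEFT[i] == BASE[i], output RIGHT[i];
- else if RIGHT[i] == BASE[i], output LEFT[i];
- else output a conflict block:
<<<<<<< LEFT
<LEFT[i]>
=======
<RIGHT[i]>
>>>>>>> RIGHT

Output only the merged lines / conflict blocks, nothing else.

Final LEFT:  [bravo, foxtrot, foxtrot]
Final RIGHT: [golf, bravo, golf]
i=0: BASE=charlie L=bravo R=golf all differ -> CONFLICT
i=1: L=foxtrot, R=bravo=BASE -> take LEFT -> foxtrot
i=2: BASE=bravo L=foxtrot R=golf all differ -> CONFLICT

Answer: <<<<<<< LEFT
bravo
=======
golf
>>>>>>> RIGHT
foxtrot
<<<<<<< LEFT
foxtrot
=======
golf
>>>>>>> RIGHT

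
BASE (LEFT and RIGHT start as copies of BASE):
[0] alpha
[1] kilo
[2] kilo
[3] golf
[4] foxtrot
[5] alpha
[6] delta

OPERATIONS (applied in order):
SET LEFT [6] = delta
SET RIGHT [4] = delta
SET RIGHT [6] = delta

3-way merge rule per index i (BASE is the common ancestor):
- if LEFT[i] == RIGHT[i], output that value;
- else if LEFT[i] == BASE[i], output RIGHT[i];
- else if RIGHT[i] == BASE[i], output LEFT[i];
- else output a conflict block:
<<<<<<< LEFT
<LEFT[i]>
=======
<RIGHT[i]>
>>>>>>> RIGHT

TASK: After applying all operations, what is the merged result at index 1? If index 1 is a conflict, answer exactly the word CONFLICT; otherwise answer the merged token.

Final LEFT:  [alpha, kilo, kilo, golf, foxtrot, alpha, delta]
Final RIGHT: [alpha, kilo, kilo, golf, delta, alpha, delta]
i=0: L=alpha R=alpha -> agree -> alpha
i=1: L=kilo R=kilo -> agree -> kilo
i=2: L=kilo R=kilo -> agree -> kilo
i=3: L=golf R=golf -> agree -> golf
i=4: L=foxtrot=BASE, R=delta -> take RIGHT -> delta
i=5: L=alpha R=alpha -> agree -> alpha
i=6: L=delta R=delta -> agree -> delta
Index 1 -> kilo

Answer: kilo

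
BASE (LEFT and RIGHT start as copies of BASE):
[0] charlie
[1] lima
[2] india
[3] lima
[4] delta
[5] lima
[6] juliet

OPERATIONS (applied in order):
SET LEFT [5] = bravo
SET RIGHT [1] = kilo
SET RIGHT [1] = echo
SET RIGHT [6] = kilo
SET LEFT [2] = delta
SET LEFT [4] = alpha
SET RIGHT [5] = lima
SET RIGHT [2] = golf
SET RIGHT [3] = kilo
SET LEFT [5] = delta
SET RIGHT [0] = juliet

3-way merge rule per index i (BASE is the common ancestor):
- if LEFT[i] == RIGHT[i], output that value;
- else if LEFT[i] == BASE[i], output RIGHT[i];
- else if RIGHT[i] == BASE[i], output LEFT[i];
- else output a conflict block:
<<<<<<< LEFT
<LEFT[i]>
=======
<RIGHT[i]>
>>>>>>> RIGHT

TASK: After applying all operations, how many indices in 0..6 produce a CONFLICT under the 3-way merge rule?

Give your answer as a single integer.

Final LEFT:  [charlie, lima, delta, lima, alpha, delta, juliet]
Final RIGHT: [juliet, echo, golf, kilo, delta, lima, kilo]
i=0: L=charlie=BASE, R=juliet -> take RIGHT -> juliet
i=1: L=lima=BASE, R=echo -> take RIGHT -> echo
i=2: BASE=india L=delta R=golf all differ -> CONFLICT
i=3: L=lima=BASE, R=kilo -> take RIGHT -> kilo
i=4: L=alpha, R=delta=BASE -> take LEFT -> alpha
i=5: L=delta, R=lima=BASE -> take LEFT -> delta
i=6: L=juliet=BASE, R=kilo -> take RIGHT -> kilo
Conflict count: 1

Answer: 1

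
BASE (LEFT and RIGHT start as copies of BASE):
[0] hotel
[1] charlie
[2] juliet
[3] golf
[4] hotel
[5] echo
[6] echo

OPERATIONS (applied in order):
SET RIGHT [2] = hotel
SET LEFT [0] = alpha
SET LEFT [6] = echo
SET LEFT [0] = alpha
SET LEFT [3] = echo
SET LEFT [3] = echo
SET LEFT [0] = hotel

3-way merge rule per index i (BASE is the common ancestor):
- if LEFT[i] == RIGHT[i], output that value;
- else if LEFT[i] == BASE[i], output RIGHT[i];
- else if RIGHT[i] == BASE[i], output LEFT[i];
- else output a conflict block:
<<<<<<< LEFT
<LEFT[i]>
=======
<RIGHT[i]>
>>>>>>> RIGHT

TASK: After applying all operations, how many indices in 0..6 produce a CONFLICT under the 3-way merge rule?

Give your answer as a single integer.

Final LEFT:  [hotel, charlie, juliet, echo, hotel, echo, echo]
Final RIGHT: [hotel, charlie, hotel, golf, hotel, echo, echo]
i=0: L=hotel R=hotel -> agree -> hotel
i=1: L=charlie R=charlie -> agree -> charlie
i=2: L=juliet=BASE, R=hotel -> take RIGHT -> hotel
i=3: L=echo, R=golf=BASE -> take LEFT -> echo
i=4: L=hotel R=hotel -> agree -> hotel
i=5: L=echo R=echo -> agree -> echo
i=6: L=echo R=echo -> agree -> echo
Conflict count: 0

Answer: 0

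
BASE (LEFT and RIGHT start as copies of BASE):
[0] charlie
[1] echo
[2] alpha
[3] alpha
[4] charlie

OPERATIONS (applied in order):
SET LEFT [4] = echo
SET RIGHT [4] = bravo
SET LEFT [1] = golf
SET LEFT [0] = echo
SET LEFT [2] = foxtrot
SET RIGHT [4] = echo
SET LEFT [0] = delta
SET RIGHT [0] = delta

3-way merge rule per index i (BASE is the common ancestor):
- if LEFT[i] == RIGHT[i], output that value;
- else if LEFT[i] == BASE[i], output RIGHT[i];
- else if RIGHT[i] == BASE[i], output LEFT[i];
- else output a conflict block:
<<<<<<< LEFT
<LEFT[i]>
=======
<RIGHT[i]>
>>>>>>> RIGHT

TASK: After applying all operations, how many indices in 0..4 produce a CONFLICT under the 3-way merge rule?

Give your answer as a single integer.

Answer: 0

Derivation:
Final LEFT:  [delta, golf, foxtrot, alpha, echo]
Final RIGHT: [delta, echo, alpha, alpha, echo]
i=0: L=delta R=delta -> agree -> delta
i=1: L=golf, R=echo=BASE -> take LEFT -> golf
i=2: L=foxtrot, R=alpha=BASE -> take LEFT -> foxtrot
i=3: L=alpha R=alpha -> agree -> alpha
i=4: L=echo R=echo -> agree -> echo
Conflict count: 0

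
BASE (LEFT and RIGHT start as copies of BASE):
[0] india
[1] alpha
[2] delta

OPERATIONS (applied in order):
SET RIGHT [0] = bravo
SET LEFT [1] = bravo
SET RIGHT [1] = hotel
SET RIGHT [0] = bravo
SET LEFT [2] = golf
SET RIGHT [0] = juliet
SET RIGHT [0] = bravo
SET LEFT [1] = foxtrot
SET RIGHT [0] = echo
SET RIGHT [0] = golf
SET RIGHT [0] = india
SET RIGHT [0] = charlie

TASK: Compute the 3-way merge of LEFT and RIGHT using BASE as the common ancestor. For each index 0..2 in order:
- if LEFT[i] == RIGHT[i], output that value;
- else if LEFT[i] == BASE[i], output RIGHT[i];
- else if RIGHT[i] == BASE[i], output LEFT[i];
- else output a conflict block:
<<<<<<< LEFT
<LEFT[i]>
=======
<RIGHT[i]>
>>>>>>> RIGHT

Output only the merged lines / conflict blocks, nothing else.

Final LEFT:  [india, foxtrot, golf]
Final RIGHT: [charlie, hotel, delta]
i=0: L=india=BASE, R=charlie -> take RIGHT -> charlie
i=1: BASE=alpha L=foxtrot R=hotel all differ -> CONFLICT
i=2: L=golf, R=delta=BASE -> take LEFT -> golf

Answer: charlie
<<<<<<< LEFT
foxtrot
=======
hotel
>>>>>>> RIGHT
golf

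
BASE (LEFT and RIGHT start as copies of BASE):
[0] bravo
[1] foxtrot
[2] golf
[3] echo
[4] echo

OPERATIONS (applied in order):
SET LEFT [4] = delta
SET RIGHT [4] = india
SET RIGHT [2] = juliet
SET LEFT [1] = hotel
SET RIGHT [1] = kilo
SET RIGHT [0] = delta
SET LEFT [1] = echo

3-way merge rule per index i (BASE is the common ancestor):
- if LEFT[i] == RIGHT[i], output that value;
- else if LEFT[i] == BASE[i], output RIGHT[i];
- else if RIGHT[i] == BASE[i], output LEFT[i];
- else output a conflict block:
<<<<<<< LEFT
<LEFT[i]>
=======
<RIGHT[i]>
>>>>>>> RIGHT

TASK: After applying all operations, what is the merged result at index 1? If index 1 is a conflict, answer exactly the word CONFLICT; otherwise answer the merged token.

Answer: CONFLICT

Derivation:
Final LEFT:  [bravo, echo, golf, echo, delta]
Final RIGHT: [delta, kilo, juliet, echo, india]
i=0: L=bravo=BASE, R=delta -> take RIGHT -> delta
i=1: BASE=foxtrot L=echo R=kilo all differ -> CONFLICT
i=2: L=golf=BASE, R=juliet -> take RIGHT -> juliet
i=3: L=echo R=echo -> agree -> echo
i=4: BASE=echo L=delta R=india all differ -> CONFLICT
Index 1 -> CONFLICT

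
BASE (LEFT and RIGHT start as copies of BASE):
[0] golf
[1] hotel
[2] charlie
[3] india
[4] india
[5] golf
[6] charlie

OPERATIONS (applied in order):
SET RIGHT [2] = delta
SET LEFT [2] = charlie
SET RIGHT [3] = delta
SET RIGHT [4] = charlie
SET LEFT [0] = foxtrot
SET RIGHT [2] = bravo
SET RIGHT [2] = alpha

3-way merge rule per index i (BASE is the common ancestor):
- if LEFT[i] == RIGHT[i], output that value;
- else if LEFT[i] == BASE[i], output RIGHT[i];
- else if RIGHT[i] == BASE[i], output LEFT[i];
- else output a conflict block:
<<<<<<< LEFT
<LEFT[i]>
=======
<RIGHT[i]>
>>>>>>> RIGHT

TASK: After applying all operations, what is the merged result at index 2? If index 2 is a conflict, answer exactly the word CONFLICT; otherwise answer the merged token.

Answer: alpha

Derivation:
Final LEFT:  [foxtrot, hotel, charlie, india, india, golf, charlie]
Final RIGHT: [golf, hotel, alpha, delta, charlie, golf, charlie]
i=0: L=foxtrot, R=golf=BASE -> take LEFT -> foxtrot
i=1: L=hotel R=hotel -> agree -> hotel
i=2: L=charlie=BASE, R=alpha -> take RIGHT -> alpha
i=3: L=india=BASE, R=delta -> take RIGHT -> delta
i=4: L=india=BASE, R=charlie -> take RIGHT -> charlie
i=5: L=golf R=golf -> agree -> golf
i=6: L=charlie R=charlie -> agree -> charlie
Index 2 -> alpha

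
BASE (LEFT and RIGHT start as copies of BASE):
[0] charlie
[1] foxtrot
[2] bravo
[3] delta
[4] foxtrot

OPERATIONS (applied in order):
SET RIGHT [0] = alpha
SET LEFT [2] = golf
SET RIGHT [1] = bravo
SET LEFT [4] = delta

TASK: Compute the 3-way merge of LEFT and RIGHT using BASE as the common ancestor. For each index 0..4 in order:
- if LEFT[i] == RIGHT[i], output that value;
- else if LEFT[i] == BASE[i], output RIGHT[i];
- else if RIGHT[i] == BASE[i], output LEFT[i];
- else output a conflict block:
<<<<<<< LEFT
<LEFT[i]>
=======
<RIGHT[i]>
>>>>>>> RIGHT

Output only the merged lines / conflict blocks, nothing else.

Answer: alpha
bravo
golf
delta
delta

Derivation:
Final LEFT:  [charlie, foxtrot, golf, delta, delta]
Final RIGHT: [alpha, bravo, bravo, delta, foxtrot]
i=0: L=charlie=BASE, R=alpha -> take RIGHT -> alpha
i=1: L=foxtrot=BASE, R=bravo -> take RIGHT -> bravo
i=2: L=golf, R=bravo=BASE -> take LEFT -> golf
i=3: L=delta R=delta -> agree -> delta
i=4: L=delta, R=foxtrot=BASE -> take LEFT -> delta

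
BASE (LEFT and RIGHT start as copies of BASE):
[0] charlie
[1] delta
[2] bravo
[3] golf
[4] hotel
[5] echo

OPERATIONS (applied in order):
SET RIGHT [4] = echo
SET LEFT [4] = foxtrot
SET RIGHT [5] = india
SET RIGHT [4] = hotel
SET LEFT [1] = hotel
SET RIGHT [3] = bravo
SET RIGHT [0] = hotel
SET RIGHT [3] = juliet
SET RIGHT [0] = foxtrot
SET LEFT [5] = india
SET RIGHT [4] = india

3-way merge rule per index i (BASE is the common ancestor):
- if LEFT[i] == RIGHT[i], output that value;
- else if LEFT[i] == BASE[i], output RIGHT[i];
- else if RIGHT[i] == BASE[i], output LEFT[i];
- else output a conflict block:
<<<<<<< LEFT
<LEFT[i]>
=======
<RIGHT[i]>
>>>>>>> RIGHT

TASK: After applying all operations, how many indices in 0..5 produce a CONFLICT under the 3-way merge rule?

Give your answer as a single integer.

Final LEFT:  [charlie, hotel, bravo, golf, foxtrot, india]
Final RIGHT: [foxtrot, delta, bravo, juliet, india, india]
i=0: L=charlie=BASE, R=foxtrot -> take RIGHT -> foxtrot
i=1: L=hotel, R=delta=BASE -> take LEFT -> hotel
i=2: L=bravo R=bravo -> agree -> bravo
i=3: L=golf=BASE, R=juliet -> take RIGHT -> juliet
i=4: BASE=hotel L=foxtrot R=india all differ -> CONFLICT
i=5: L=india R=india -> agree -> india
Conflict count: 1

Answer: 1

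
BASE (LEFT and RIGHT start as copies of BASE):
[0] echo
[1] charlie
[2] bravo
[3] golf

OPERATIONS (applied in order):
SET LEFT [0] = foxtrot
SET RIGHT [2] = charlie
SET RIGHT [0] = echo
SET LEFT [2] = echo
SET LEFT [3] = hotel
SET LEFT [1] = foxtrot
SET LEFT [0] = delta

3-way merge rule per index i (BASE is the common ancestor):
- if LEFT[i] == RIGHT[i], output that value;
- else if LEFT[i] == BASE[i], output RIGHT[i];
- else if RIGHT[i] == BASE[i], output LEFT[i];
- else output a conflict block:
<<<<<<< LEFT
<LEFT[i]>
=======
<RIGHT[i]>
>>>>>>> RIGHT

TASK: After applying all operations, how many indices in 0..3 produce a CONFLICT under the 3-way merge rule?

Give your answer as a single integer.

Final LEFT:  [delta, foxtrot, echo, hotel]
Final RIGHT: [echo, charlie, charlie, golf]
i=0: L=delta, R=echo=BASE -> take LEFT -> delta
i=1: L=foxtrot, R=charlie=BASE -> take LEFT -> foxtrot
i=2: BASE=bravo L=echo R=charlie all differ -> CONFLICT
i=3: L=hotel, R=golf=BASE -> take LEFT -> hotel
Conflict count: 1

Answer: 1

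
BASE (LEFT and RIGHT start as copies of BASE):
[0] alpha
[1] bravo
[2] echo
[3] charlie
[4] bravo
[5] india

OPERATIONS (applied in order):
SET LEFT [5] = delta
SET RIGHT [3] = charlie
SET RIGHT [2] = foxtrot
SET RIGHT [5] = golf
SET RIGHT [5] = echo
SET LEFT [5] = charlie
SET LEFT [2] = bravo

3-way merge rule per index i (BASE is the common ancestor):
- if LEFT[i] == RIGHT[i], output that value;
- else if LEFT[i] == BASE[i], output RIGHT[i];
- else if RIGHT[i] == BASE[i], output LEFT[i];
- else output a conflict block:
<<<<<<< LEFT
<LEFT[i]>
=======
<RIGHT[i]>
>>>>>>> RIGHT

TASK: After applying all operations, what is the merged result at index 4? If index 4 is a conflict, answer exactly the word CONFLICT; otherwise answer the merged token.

Answer: bravo

Derivation:
Final LEFT:  [alpha, bravo, bravo, charlie, bravo, charlie]
Final RIGHT: [alpha, bravo, foxtrot, charlie, bravo, echo]
i=0: L=alpha R=alpha -> agree -> alpha
i=1: L=bravo R=bravo -> agree -> bravo
i=2: BASE=echo L=bravo R=foxtrot all differ -> CONFLICT
i=3: L=charlie R=charlie -> agree -> charlie
i=4: L=bravo R=bravo -> agree -> bravo
i=5: BASE=india L=charlie R=echo all differ -> CONFLICT
Index 4 -> bravo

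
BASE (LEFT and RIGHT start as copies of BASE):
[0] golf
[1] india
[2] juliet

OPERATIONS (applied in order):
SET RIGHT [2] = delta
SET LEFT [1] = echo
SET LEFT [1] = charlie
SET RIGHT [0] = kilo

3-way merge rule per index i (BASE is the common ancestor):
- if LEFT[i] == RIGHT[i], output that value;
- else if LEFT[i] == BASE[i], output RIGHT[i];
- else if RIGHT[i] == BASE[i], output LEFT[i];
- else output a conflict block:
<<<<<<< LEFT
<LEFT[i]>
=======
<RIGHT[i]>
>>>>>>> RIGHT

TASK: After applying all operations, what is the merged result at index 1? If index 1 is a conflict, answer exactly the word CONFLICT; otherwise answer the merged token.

Answer: charlie

Derivation:
Final LEFT:  [golf, charlie, juliet]
Final RIGHT: [kilo, india, delta]
i=0: L=golf=BASE, R=kilo -> take RIGHT -> kilo
i=1: L=charlie, R=india=BASE -> take LEFT -> charlie
i=2: L=juliet=BASE, R=delta -> take RIGHT -> delta
Index 1 -> charlie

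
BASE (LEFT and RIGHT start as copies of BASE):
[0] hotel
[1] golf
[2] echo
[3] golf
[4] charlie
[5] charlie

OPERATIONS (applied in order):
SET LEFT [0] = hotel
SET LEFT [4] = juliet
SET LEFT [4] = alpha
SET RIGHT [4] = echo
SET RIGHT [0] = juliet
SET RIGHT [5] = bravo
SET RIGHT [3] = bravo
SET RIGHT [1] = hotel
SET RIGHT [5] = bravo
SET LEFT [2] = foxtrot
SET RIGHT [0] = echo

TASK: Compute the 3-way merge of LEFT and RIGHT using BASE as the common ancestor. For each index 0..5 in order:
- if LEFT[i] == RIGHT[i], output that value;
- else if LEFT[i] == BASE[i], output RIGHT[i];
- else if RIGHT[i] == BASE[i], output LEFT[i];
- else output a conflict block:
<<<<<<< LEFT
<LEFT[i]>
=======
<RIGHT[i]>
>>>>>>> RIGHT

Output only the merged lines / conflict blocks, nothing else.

Final LEFT:  [hotel, golf, foxtrot, golf, alpha, charlie]
Final RIGHT: [echo, hotel, echo, bravo, echo, bravo]
i=0: L=hotel=BASE, R=echo -> take RIGHT -> echo
i=1: L=golf=BASE, R=hotel -> take RIGHT -> hotel
i=2: L=foxtrot, R=echo=BASE -> take LEFT -> foxtrot
i=3: L=golf=BASE, R=bravo -> take RIGHT -> bravo
i=4: BASE=charlie L=alpha R=echo all differ -> CONFLICT
i=5: L=charlie=BASE, R=bravo -> take RIGHT -> bravo

Answer: echo
hotel
foxtrot
bravo
<<<<<<< LEFT
alpha
=======
echo
>>>>>>> RIGHT
bravo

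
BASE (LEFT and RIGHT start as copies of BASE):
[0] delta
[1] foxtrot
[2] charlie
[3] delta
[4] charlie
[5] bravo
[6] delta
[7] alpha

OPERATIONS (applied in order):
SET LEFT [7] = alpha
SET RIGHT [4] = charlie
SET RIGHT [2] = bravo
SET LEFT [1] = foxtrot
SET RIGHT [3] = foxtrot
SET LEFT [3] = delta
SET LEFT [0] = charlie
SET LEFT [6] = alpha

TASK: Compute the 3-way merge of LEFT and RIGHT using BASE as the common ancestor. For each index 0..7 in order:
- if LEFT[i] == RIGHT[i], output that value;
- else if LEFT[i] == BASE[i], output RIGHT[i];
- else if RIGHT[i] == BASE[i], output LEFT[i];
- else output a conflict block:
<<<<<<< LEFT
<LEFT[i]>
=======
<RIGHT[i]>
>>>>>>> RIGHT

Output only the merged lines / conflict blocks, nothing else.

Answer: charlie
foxtrot
bravo
foxtrot
charlie
bravo
alpha
alpha

Derivation:
Final LEFT:  [charlie, foxtrot, charlie, delta, charlie, bravo, alpha, alpha]
Final RIGHT: [delta, foxtrot, bravo, foxtrot, charlie, bravo, delta, alpha]
i=0: L=charlie, R=delta=BASE -> take LEFT -> charlie
i=1: L=foxtrot R=foxtrot -> agree -> foxtrot
i=2: L=charlie=BASE, R=bravo -> take RIGHT -> bravo
i=3: L=delta=BASE, R=foxtrot -> take RIGHT -> foxtrot
i=4: L=charlie R=charlie -> agree -> charlie
i=5: L=bravo R=bravo -> agree -> bravo
i=6: L=alpha, R=delta=BASE -> take LEFT -> alpha
i=7: L=alpha R=alpha -> agree -> alpha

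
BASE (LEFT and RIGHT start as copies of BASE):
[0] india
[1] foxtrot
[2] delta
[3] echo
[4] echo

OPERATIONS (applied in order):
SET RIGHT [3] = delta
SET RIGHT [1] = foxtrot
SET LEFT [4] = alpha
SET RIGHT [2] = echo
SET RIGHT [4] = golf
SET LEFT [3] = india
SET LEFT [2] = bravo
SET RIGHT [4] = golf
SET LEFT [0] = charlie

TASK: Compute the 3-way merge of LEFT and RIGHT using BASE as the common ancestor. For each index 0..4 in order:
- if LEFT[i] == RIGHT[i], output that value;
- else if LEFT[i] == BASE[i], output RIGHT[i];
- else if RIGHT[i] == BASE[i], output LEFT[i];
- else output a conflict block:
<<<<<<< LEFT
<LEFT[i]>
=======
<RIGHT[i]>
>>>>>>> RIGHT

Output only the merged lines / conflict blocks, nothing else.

Final LEFT:  [charlie, foxtrot, bravo, india, alpha]
Final RIGHT: [india, foxtrot, echo, delta, golf]
i=0: L=charlie, R=india=BASE -> take LEFT -> charlie
i=1: L=foxtrot R=foxtrot -> agree -> foxtrot
i=2: BASE=delta L=bravo R=echo all differ -> CONFLICT
i=3: BASE=echo L=india R=delta all differ -> CONFLICT
i=4: BASE=echo L=alpha R=golf all differ -> CONFLICT

Answer: charlie
foxtrot
<<<<<<< LEFT
bravo
=======
echo
>>>>>>> RIGHT
<<<<<<< LEFT
india
=======
delta
>>>>>>> RIGHT
<<<<<<< LEFT
alpha
=======
golf
>>>>>>> RIGHT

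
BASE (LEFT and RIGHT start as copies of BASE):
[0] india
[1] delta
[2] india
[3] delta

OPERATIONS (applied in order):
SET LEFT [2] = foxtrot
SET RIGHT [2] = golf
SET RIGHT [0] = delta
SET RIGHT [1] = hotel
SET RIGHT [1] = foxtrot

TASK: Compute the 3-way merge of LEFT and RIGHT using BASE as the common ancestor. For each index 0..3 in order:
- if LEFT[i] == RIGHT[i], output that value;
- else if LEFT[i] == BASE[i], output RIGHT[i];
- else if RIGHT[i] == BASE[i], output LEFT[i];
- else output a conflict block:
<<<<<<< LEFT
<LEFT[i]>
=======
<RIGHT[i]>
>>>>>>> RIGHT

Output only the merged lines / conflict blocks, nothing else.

Final LEFT:  [india, delta, foxtrot, delta]
Final RIGHT: [delta, foxtrot, golf, delta]
i=0: L=india=BASE, R=delta -> take RIGHT -> delta
i=1: L=delta=BASE, R=foxtrot -> take RIGHT -> foxtrot
i=2: BASE=india L=foxtrot R=golf all differ -> CONFLICT
i=3: L=delta R=delta -> agree -> delta

Answer: delta
foxtrot
<<<<<<< LEFT
foxtrot
=======
golf
>>>>>>> RIGHT
delta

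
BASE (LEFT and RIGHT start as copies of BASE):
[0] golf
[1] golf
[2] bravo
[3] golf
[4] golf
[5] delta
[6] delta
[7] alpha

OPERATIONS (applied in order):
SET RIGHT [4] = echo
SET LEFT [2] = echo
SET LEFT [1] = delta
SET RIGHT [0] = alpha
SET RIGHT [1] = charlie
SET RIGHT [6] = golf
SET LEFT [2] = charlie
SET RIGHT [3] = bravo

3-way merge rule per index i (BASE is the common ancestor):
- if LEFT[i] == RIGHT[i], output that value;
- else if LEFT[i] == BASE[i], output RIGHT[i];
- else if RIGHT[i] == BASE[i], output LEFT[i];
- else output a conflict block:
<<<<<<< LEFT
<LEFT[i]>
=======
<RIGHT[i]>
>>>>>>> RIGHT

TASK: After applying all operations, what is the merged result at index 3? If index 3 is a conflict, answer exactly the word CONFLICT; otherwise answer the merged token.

Final LEFT:  [golf, delta, charlie, golf, golf, delta, delta, alpha]
Final RIGHT: [alpha, charlie, bravo, bravo, echo, delta, golf, alpha]
i=0: L=golf=BASE, R=alpha -> take RIGHT -> alpha
i=1: BASE=golf L=delta R=charlie all differ -> CONFLICT
i=2: L=charlie, R=bravo=BASE -> take LEFT -> charlie
i=3: L=golf=BASE, R=bravo -> take RIGHT -> bravo
i=4: L=golf=BASE, R=echo -> take RIGHT -> echo
i=5: L=delta R=delta -> agree -> delta
i=6: L=delta=BASE, R=golf -> take RIGHT -> golf
i=7: L=alpha R=alpha -> agree -> alpha
Index 3 -> bravo

Answer: bravo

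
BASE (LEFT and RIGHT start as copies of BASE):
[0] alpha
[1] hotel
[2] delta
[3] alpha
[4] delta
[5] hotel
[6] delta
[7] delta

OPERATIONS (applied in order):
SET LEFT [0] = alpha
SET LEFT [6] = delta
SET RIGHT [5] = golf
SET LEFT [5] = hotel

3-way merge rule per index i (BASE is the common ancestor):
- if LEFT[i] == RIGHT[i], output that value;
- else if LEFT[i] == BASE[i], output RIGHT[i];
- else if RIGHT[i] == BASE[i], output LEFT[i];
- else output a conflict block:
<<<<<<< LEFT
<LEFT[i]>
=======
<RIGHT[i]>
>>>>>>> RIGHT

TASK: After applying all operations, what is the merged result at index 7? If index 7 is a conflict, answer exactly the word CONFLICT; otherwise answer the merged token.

Final LEFT:  [alpha, hotel, delta, alpha, delta, hotel, delta, delta]
Final RIGHT: [alpha, hotel, delta, alpha, delta, golf, delta, delta]
i=0: L=alpha R=alpha -> agree -> alpha
i=1: L=hotel R=hotel -> agree -> hotel
i=2: L=delta R=delta -> agree -> delta
i=3: L=alpha R=alpha -> agree -> alpha
i=4: L=delta R=delta -> agree -> delta
i=5: L=hotel=BASE, R=golf -> take RIGHT -> golf
i=6: L=delta R=delta -> agree -> delta
i=7: L=delta R=delta -> agree -> delta
Index 7 -> delta

Answer: delta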